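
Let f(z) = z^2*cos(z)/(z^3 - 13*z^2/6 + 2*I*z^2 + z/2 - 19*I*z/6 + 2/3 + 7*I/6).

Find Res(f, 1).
Write f(z) = P(z)/Q(z) with P(z) = z^2*cos(z) and Q(z) = z^3 - 13*z^2/6 + 2*I*z^2 + z/2 - 19*I*z/6 + 2/3 + 7*I/6.
The denominator factors as Q(z) = (z - 1)*(z - 2/3 + I)*(z - 1/2 + I), so z = 1 is a simple zero of Q and P is analytic there; z = 1 is therefore a simple pole and
  Res(f, z₀) = P(z₀)/Q'(z₀).

Q'(z) = 3*z^2 - 13*z/3 + 4*I*z + 1/2 - 19*I/6, so Q'(1) = -5/6 + 5*I/6.
P(1) = cos(1).

Res(f, 1) = (cos(1))/(-5/6 + 5*I/6) = (-3/5 - 3*I/5)*cos(1)

Final answer: (-3/5 - 3*I/5)*cos(1)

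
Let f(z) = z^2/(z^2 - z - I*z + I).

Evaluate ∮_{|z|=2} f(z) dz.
By the residue theorem, ∮_C f(z) dz = 2πi · (sum of the residues of f at the poles inside |z| = 2).

The denominator factors as (z - 1)*(z - I), so the singularities of f are simple poles at z = 1, z = I.
  |1|² = 1 < 4 = 2², so this pole is inside the contour.
  |I|² = 1 < 4 = 2², so this pole is inside the contour.

With P(z) = z^2 and Q(z) = z^2 - z - I*z + I, each pole is simple, so Res(f, z₀) = P(z₀)/Q'(z₀) with Q'(z) = 2*z - 1 - I.
  Res(f, 1) = P(1)/Q'(1) = (1)/(1 - I) = 1/2 + I/2
  Res(f, I) = P(I)/Q'(I) = (-1)/(-1 + I) = 1/2 + I/2

Sum of residues inside C: 1 + I
∮_C f(z) dz = 2πi · (1 + I) = pi*(-2 + 2*I)

Final answer: pi*(-2 + 2*I)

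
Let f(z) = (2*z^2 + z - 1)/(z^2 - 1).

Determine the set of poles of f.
The singularities of f are the zeros of the denominator. Factoring,
  z^2 - 1 = (z - 1)*(z + 1)
so the candidates are z = 1, z = -1.

Check the numerator P(z) = 2*z^2 + z - 1 at each one:
  P(1) = 2 ≠ 0, so z = 1 is a (simple) pole.
  P(-1) = 0, so the factor (z + 1) cancels and z = -1 is only a removable singularity, not a pole.

Poles of f: {1}

Final answer: {1}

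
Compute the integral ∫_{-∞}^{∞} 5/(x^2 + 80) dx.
Let f(z) = 5/(z^2 + 80). The denominator has no real zeros and deg Q - deg P = 2 ≥ 2, so the integral of f over the upper semicircle |z| = R tends to 0 as R → ∞. Closing the contour in the upper half-plane,
  ∫_{-∞}^{∞} f(x) dx = 2πi · Σ Res(f, z_k)  over the poles with Im z_k > 0.

Zeros of the denominator: z^2 + 80 = 0 gives z = ±4*sqrt(5)*I.
Upper half-plane: z = 4*sqrt(5)*I (simple).

Each pole is a simple zero of Q(z) = z^2 + 80, so Res(f, z₀) = P(z₀)/Q'(z₀) with P(z) = 5, Q'(z) = 2*z:
  Res(f, 4*sqrt(5)*I) = (5)/(8*sqrt(5)*I) = -sqrt(5)*I/8

∫_{-∞}^{∞} f(x) dx = 2πi · (-sqrt(5)*I/8) = sqrt(5)*pi/4

Final answer: sqrt(5)*pi/4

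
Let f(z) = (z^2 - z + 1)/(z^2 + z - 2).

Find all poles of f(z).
{-2, 1}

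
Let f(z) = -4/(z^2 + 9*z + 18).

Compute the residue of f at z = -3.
-4/3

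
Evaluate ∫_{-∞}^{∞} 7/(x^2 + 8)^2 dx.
Let f(z) = 7/(z^2 + 8)^2. The denominator has no real zeros and deg Q - deg P = 4 ≥ 2, so the integral of f over the upper semicircle |z| = R tends to 0 as R → ∞. Closing the contour in the upper half-plane,
  ∫_{-∞}^{∞} f(x) dx = 2πi · Σ Res(f, z_k)  over the poles with Im z_k > 0.

Zeros of the denominator: z^2 + 8 = 0 gives z = ±2*sqrt(2)*I.
Upper half-plane: z = 2*sqrt(2)*I (a pole of order 2).

Write f(z) = g(z)/(z - 2*sqrt(2)*I)^2 with g(z) = 7/(z + 2*sqrt(2)*I)^2. For a double pole, Res(f, z₀) = g'(z₀):
  g'(z) = -14/(z + 2*sqrt(2)*I)^3
  Res(f, 2*sqrt(2)*I) = g'(2*sqrt(2)*I) = -7*sqrt(2)*I/128

∫_{-∞}^{∞} f(x) dx = 2πi · (-7*sqrt(2)*I/128) = 7*sqrt(2)*pi/64

Final answer: 7*sqrt(2)*pi/64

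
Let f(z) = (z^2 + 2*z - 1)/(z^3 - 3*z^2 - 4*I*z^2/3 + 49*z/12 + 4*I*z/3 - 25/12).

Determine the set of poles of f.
The singularities of f are the zeros of the denominator. Factoring,
  z^3 - 3*z^2 - 4*I*z^2/3 + 49*z/12 + 4*I*z/3 - 25/12 = (z - 1/2 + 2*I/3)*(z - 3/2 - 2*I)*(z - 1)
so the candidates are z = 1/2 - 2*I/3, z = 3/2 + 2*I, z = 1.

Check the numerator P(z) = z^2 + 2*z - 1 at each one:
  P(1/2 - 2*I/3) = -7/36 - 2*I ≠ 0, so z = 1/2 - 2*I/3 is a (simple) pole.
  P(3/2 + 2*I) = 1/4 + 10*I ≠ 0, so z = 3/2 + 2*I is a (simple) pole.
  P(1) = 2 ≠ 0, so z = 1 is a (simple) pole.

Poles of f: {1/2 - 2*I/3, 1, 3/2 + 2*I}

Final answer: {1/2 - 2*I/3, 1, 3/2 + 2*I}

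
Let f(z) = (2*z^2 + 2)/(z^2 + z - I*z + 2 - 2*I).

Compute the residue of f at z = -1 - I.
Write f(z) = P(z)/Q(z) with P(z) = 2*z^2 + 2 and Q(z) = z^2 + z - I*z + 2 - 2*I.
The denominator factors as Q(z) = (z + 1 + I)*(z - 2*I), so z = -1 - I is a simple zero of Q and P is analytic there; z = -1 - I is therefore a simple pole and
  Res(f, z₀) = P(z₀)/Q'(z₀).

Q'(z) = 2*z + 1 - I, so Q'(-1 - I) = -1 - 3*I.
P(-1 - I) = 2 + 4*I.

Res(f, -1 - I) = (2 + 4*I)/(-1 - 3*I) = -7/5 + I/5

Final answer: -7/5 + I/5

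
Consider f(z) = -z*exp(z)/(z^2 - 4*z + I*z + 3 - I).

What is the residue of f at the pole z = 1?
Write f(z) = P(z)/Q(z) with P(z) = -z*exp(z) and Q(z) = z^2 - 4*z + I*z + 3 - I.
The denominator factors as Q(z) = (z - 1)*(z - 3 + I), so z = 1 is a simple zero of Q and P is analytic there; z = 1 is therefore a simple pole and
  Res(f, z₀) = P(z₀)/Q'(z₀).

Q'(z) = 2*z - 4 + I, so Q'(1) = -2 + I.
P(1) = -exp(1).

Res(f, 1) = (-exp(1))/(-2 + I) = exp(1)*(2/5 + I/5)

Final answer: exp(1)*(2/5 + I/5)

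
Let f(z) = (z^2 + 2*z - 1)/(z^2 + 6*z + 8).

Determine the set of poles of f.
The singularities of f are the zeros of the denominator. Factoring,
  z^2 + 6*z + 8 = (z + 2)*(z + 4)
so the candidates are z = -2, z = -4.

Check the numerator P(z) = z^2 + 2*z - 1 at each one:
  P(-2) = -1 ≠ 0, so z = -2 is a (simple) pole.
  P(-4) = 7 ≠ 0, so z = -4 is a (simple) pole.

Poles of f: {-4, -2}

Final answer: {-4, -2}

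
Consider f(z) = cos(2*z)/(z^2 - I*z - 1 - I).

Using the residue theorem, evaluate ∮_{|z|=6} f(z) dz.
By the residue theorem, ∮_C f(z) dz = 2πi · (sum of the residues of f at the poles inside |z| = 6).

The denominator factors as (z - 1 - I)*(z + 1), so the singularities of f are simple poles at z = 1 + I, z = -1.
  |1 + I|² = 2 < 36 = 6², so this pole is inside the contour.
  |-1|² = 1 < 36 = 6², so this pole is inside the contour.

With P(z) = cos(2*z) and Q(z) = z^2 - I*z - 1 - I, each pole is simple, so Res(f, z₀) = P(z₀)/Q'(z₀) with Q'(z) = 2*z - I.
  Res(f, 1 + I) = P(1 + I)/Q'(1 + I) = (cos(2 + 2*I))/(2 + I) = (2/5 - I/5)*cos(2 + 2*I)
  Res(f, -1) = P(-1)/Q'(-1) = (cos(2))/(-2 - I) = (-2/5 + I/5)*cos(2)

Sum of residues inside C: (2/5 - I/5)*cos(2 + 2*I) + (-2/5 + I/5)*cos(2)
∮_C f(z) dz = 2πi · ((2/5 - I/5)*cos(2 + 2*I) + (-2/5 + I/5)*cos(2)) = pi*(2/5 + 4*I/5)*cos(2 + 2*I) + pi*(-2/5 - 4*I/5)*cos(2)

Final answer: pi*(2/5 + 4*I/5)*cos(2 + 2*I) + pi*(-2/5 - 4*I/5)*cos(2)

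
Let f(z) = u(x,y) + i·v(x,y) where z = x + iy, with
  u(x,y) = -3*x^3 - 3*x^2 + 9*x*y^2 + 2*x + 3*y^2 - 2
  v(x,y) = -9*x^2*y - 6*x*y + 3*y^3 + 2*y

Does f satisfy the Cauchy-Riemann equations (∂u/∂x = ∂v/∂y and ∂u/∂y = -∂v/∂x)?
∂u/∂x = -9*x^2 - 6*x + 9*y^2 + 2
∂v/∂y = -9*x^2 - 6*x + 9*y^2 + 2
∂u/∂y = 18*x*y + 6*y
∂v/∂x = -18*x*y - 6*y
∂u/∂x = ∂v/∂y and ∂u/∂y = -∂v/∂x hold identically; f is analytic.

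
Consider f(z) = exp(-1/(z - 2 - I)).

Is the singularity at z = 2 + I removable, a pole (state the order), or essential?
Let u = z - 2 - I. Then
  e^(-1/u) = Σ_{k≥0} (-1)^k/(k!·u^k) = 1 - 1/u + 1/(2*u^2) - 1/(6*u^3) + ...
which has infinitely many negative powers of u, so exp(-1/(z - 2 - I)) has an essential singularity at z = 2 + I.
So the singularity is essential.

Final answer: essential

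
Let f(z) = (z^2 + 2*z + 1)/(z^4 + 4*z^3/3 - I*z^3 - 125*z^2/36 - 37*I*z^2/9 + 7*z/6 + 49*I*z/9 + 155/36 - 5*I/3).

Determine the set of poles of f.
The singularities of f are the zeros of the denominator. Factoring,
  z^4 + 4*z^3/3 - I*z^3 - 125*z^2/36 - 37*I*z^2/9 + 7*z/6 + 49*I*z/9 + 155/36 - 5*I/3 = (z + 3 + 2*I/3)*(z + 1/3 - 2*I/3)*(z - 1 - 3*I/2)*(z - 1 + I/2)
so the candidates are z = -3 - 2*I/3, z = -1/3 + 2*I/3, z = 1 + 3*I/2, z = 1 - I/2.

Check the numerator P(z) = z^2 + 2*z + 1 at each one:
  P(-3 - 2*I/3) = 32/9 + 8*I/3 ≠ 0, so z = -3 - 2*I/3 is a (simple) pole.
  P(-1/3 + 2*I/3) = 8*I/9 ≠ 0, so z = -1/3 + 2*I/3 is a (simple) pole.
  P(1 + 3*I/2) = 7/4 + 6*I ≠ 0, so z = 1 + 3*I/2 is a (simple) pole.
  P(1 - I/2) = 15/4 - 2*I ≠ 0, so z = 1 - I/2 is a (simple) pole.

Poles of f: {-3 - 2*I/3, -1/3 + 2*I/3, 1 - I/2, 1 + 3*I/2}

Final answer: {-3 - 2*I/3, -1/3 + 2*I/3, 1 - I/2, 1 + 3*I/2}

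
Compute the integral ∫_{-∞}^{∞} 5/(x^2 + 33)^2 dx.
5*sqrt(33)*pi/2178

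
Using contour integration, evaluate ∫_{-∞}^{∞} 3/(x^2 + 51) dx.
sqrt(51)*pi/17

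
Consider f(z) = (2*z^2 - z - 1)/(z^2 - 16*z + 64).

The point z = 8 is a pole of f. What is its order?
Factor the denominator:
  z^2 - 16*z + 64 = (z - 8)^2

The numerator P(z) = 2*z^2 - z - 1 has P(8) = 119 ≠ 0, so no factor of (z - 8) cancels.
Near z = 8 we can therefore write f(z) = g(z)/(z - 8)^2 with g analytic at 8 and g(8) ≠ 0 (g is just the numerator).

Hence z = 8 is a pole of order 2.

Final answer: 2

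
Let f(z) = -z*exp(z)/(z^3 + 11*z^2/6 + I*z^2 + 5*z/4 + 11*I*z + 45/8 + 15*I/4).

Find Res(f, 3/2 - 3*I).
Write f(z) = P(z)/Q(z) with P(z) = -z*exp(z) and Q(z) = z^3 + 11*z^2/6 + I*z^2 + 5*z/4 + 11*I*z + 45/8 + 15*I/4.
The denominator factors as Q(z) = (z + 1/3 - I/2)*(z + 3 - 3*I/2)*(z - 3/2 + 3*I), so z = 3/2 - 3*I is a simple zero of Q and P is analytic there; z = 3/2 - 3*I is therefore a simple pole and
  Res(f, z₀) = P(z₀)/Q'(z₀).

Q'(z) = 3*z^2 + 11*z/3 + 2*I*z + 5/4 + 11*I, so Q'(3/2 - 3*I) = -15/2 - 24*I.
P(3/2 - 3*I) = (-3/2 + 3*I)*exp(3/2 - 3*I).

Res(f, 3/2 - 3*I) = ((-3/2 + 3*I)*exp(3/2 - 3*I))/(-15/2 - 24*I) = (-27/281 - 26*I/281)*exp(3/2 - 3*I)

Final answer: (-27/281 - 26*I/281)*exp(3/2 - 3*I)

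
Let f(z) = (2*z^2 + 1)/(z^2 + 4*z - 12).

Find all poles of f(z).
The singularities of f are the zeros of the denominator. Factoring,
  z^2 + 4*z - 12 = (z + 6)*(z - 2)
so the candidates are z = -6, z = 2.

Check the numerator P(z) = 2*z^2 + 1 at each one:
  P(-6) = 73 ≠ 0, so z = -6 is a (simple) pole.
  P(2) = 9 ≠ 0, so z = 2 is a (simple) pole.

Poles of f: {-6, 2}

Final answer: {-6, 2}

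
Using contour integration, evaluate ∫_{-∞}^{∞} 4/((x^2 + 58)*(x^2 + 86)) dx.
Let f(z) = 4/((z^2 + 58)*(z^2 + 86)). The denominator has no real zeros and deg Q - deg P = 4 ≥ 2, so the integral of f over the upper semicircle |z| = R tends to 0 as R → ∞. Closing the contour in the upper half-plane,
  ∫_{-∞}^{∞} f(x) dx = 2πi · Σ Res(f, z_k)  over the poles with Im z_k > 0.

Zeros of the denominator: z^2 + 58 = 0 gives z = ±sqrt(58)*I; z^2 + 86 = 0 gives z = ±sqrt(86)*I.
Upper half-plane: z = sqrt(58)*I, z = sqrt(86)*I (simple).

Each pole is a simple zero of Q(z) = z^4 + 144*z^2 + 4988, so Res(f, z₀) = P(z₀)/Q'(z₀) with P(z) = 4, Q'(z) = 4*z^3 + 288*z:
  Res(f, sqrt(58)*I) = (4)/(56*sqrt(58)*I) = -sqrt(58)*I/812
  Res(f, sqrt(86)*I) = (4)/(-56*sqrt(86)*I) = sqrt(86)*I/1204

Sum of residues: I*(-sqrt(58)/812 + sqrt(86)/1204)
∫_{-∞}^{∞} f(x) dx = 2πi · (I*(-sqrt(58)/812 + sqrt(86)/1204)) = pi*(-29*sqrt(86) + 43*sqrt(58))/17458

Final answer: pi*(-29*sqrt(86) + 43*sqrt(58))/17458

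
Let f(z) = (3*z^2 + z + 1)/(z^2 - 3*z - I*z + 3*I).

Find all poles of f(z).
The singularities of f are the zeros of the denominator. Factoring,
  z^2 - 3*z - I*z + 3*I = (z - 3)*(z - I)
so the candidates are z = 3, z = I.

Check the numerator P(z) = 3*z^2 + z + 1 at each one:
  P(3) = 31 ≠ 0, so z = 3 is a (simple) pole.
  P(I) = -2 + I ≠ 0, so z = I is a (simple) pole.

Poles of f: {I, 3}

Final answer: {I, 3}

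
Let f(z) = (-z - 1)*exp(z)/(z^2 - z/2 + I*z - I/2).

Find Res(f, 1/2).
Write f(z) = P(z)/Q(z) with P(z) = (-z - 1)*exp(z) and Q(z) = z^2 - z/2 + I*z - I/2.
The denominator factors as Q(z) = (z - 1/2)*(z + I), so z = 1/2 is a simple zero of Q and P is analytic there; z = 1/2 is therefore a simple pole and
  Res(f, z₀) = P(z₀)/Q'(z₀).

Q'(z) = 2*z - 1/2 + I, so Q'(1/2) = 1/2 + I.
P(1/2) = -3*exp(1/2)/2.

Res(f, 1/2) = (-3*exp(1/2)/2)/(1/2 + I) = (-3/5 + 6*I/5)*exp(1/2)

Final answer: (-3/5 + 6*I/5)*exp(1/2)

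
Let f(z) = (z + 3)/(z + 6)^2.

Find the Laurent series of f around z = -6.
-3/(z + 6)^2 + 1/(z + 6)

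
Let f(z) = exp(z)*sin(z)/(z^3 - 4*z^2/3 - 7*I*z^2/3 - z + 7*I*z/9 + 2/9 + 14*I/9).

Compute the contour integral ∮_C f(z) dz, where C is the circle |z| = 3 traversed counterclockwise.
By the residue theorem, ∮_C f(z) dz = 2πi · (sum of the residues of f at the poles inside |z| = 3).

The denominator factors as (z - 1 - I/3)*(z + 2/3)*(z - 1 - 2*I), so the singularities of f are simple poles at z = 1 + I/3, z = -2/3, z = 1 + 2*I.
  |1 + I/3|² = 10/9 < 9 = 3², so this pole is inside the contour.
  |-2/3|² = 4/9 < 9 = 3², so this pole is inside the contour.
  |1 + 2*I|² = 5 < 9 = 3², so this pole is inside the contour.

With P(z) = exp(z)*sin(z) and Q(z) = z^3 - 4*z^2/3 - 7*I*z^2/3 - z + 7*I*z/9 + 2/9 + 14*I/9, each pole is simple, so Res(f, z₀) = P(z₀)/Q'(z₀) with Q'(z) = 3*z^2 - 8*z/3 - 14*I*z/3 - 1 + 7*I/9.
  Res(f, 1 + I/3) = P(1 + I/3)/Q'(1 + I/3) = (exp(1 + I/3)*sin(1 + I/3))/(5/9 - 25*I/9) = (9/130 + 9*I/26)*exp(1 + I/3)*sin(1 + I/3)
  Res(f, -2/3) = P(-2/3)/Q'(-2/3) = (-exp(-2/3)*sin(2/3))/(19/9 + 35*I/9) = (-171/1586 + 315*I/1586)*exp(-2/3)*sin(2/3)
  Res(f, 1 + 2*I) = P(1 + 2*I)/Q'(1 + 2*I) = (exp(1 + 2*I)*sin(1 + 2*I))/(-10/3 + 25*I/9) = (-54/305 - 9*I/61)*exp(1 + 2*I)*sin(1 + 2*I)

Sum of residues inside C: (-171/1586 + 315*I/1586)*exp(-2/3)*sin(2/3) + (-54/305 - 9*I/61)*exp(1 + 2*I)*sin(1 + 2*I) + (9/130 + 9*I/26)*exp(1 + I/3)*sin(1 + I/3)
∮_C f(z) dz = 2πi · ((-171/1586 + 315*I/1586)*exp(-2/3)*sin(2/3) + (-54/305 - 9*I/61)*exp(1 + 2*I)*sin(1 + 2*I) + (9/130 + 9*I/26)*exp(1 + I/3)*sin(1 + I/3)) = pi*(-9/13 + 9*I/65)*exp(1 + I/3)*sin(1 + I/3) + pi*(-315/793 - 171*I/793)*exp(-2/3)*sin(2/3) + pi*(18/61 - 108*I/305)*exp(1 + 2*I)*sin(1 + 2*I)

Final answer: pi*(-9/13 + 9*I/65)*exp(1 + I/3)*sin(1 + I/3) + pi*(-315/793 - 171*I/793)*exp(-2/3)*sin(2/3) + pi*(18/61 - 108*I/305)*exp(1 + 2*I)*sin(1 + 2*I)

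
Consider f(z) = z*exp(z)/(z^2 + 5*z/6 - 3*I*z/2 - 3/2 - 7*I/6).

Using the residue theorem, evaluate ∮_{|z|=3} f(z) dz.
By the residue theorem, ∮_C f(z) dz = 2πi · (sum of the residues of f at the poles inside |z| = 3).

The denominator factors as (z - 2/3 - I)*(z + 3/2 - I/2), so the singularities of f are simple poles at z = 2/3 + I, z = -3/2 + I/2.
  |2/3 + I|² = 13/9 < 9 = 3², so this pole is inside the contour.
  |-3/2 + I/2|² = 5/2 < 9 = 3², so this pole is inside the contour.

With P(z) = z*exp(z) and Q(z) = z^2 + 5*z/6 - 3*I*z/2 - 3/2 - 7*I/6, each pole is simple, so Res(f, z₀) = P(z₀)/Q'(z₀) with Q'(z) = 2*z + 5/6 - 3*I/2.
  Res(f, 2/3 + I) = P(2/3 + I)/Q'(2/3 + I) = ((2/3 + I)*exp(2/3 + I))/(13/6 + I/2) = (35/89 + 33*I/89)*exp(2/3 + I)
  Res(f, -3/2 + I/2) = P(-3/2 + I/2)/Q'(-3/2 + I/2) = ((-3/2 + I/2)*exp(-3/2 + I/2))/(-13/6 - I/2) = (54/89 - 33*I/89)*exp(-3/2 + I/2)

Sum of residues inside C: (54/89 - 33*I/89)*exp(-3/2 + I/2) + (35/89 + 33*I/89)*exp(2/3 + I)
∮_C f(z) dz = 2πi · ((54/89 - 33*I/89)*exp(-3/2 + I/2) + (35/89 + 33*I/89)*exp(2/3 + I)) = pi*(-66/89 + 70*I/89)*exp(2/3 + I) + pi*(66/89 + 108*I/89)*exp(-3/2 + I/2)

Final answer: pi*(-66/89 + 70*I/89)*exp(2/3 + I) + pi*(66/89 + 108*I/89)*exp(-3/2 + I/2)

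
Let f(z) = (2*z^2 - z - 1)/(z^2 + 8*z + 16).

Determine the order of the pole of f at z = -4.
Factor the denominator:
  z^2 + 8*z + 16 = (z + 4)^2

The numerator P(z) = 2*z^2 - z - 1 has P(-4) = 35 ≠ 0, so no factor of (z + 4) cancels.
Near z = -4 we can therefore write f(z) = g(z)/(z + 4)^2 with g analytic at -4 and g(-4) ≠ 0 (g is just the numerator).

Hence z = -4 is a pole of order 2.

Final answer: 2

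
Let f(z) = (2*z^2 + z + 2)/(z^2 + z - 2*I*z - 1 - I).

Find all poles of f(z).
{-1 + I, I}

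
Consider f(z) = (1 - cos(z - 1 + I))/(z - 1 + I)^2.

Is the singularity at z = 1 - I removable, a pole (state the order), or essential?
Let u = z - 1 + I. The argument of cos is z - 1 + I = u, so
  f = (1 - cos(u))/u^2 = ((u)^2/2 - (u)^4/24 + ...)/u^2 = 1/2 - (1/24)*u^2 + ...
The Laurent expansion about u = 0 has no negative powers; equivalently lim_{z→1 - I} f(z) = 1/2 exists and is finite.
So the singularity is removable.

Final answer: removable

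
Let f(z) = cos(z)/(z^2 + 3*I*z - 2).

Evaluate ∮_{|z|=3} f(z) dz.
By the residue theorem, ∮_C f(z) dz = 2πi · (sum of the residues of f at the poles inside |z| = 3).

The denominator factors as (z + 2*I)*(z + I), so the singularities of f are simple poles at z = -2*I, z = -I.
  |-2*I|² = 4 < 9 = 3², so this pole is inside the contour.
  |-I|² = 1 < 9 = 3², so this pole is inside the contour.

With P(z) = cos(z) and Q(z) = z^2 + 3*I*z - 2, each pole is simple, so Res(f, z₀) = P(z₀)/Q'(z₀) with Q'(z) = 2*z + 3*I.
  Res(f, -2*I) = P(-2*I)/Q'(-2*I) = (cosh(2))/(-I) = I*cosh(2)
  Res(f, -I) = P(-I)/Q'(-I) = (cosh(1))/(I) = -I*cosh(1)

Sum of residues inside C: -I*cosh(1) + I*cosh(2)
∮_C f(z) dz = 2πi · (-I*cosh(1) + I*cosh(2)) = -2*pi*cosh(2) + 2*pi*cosh(1)

Final answer: -2*pi*cosh(2) + 2*pi*cosh(1)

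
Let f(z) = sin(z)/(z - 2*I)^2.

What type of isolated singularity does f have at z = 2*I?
pole of order 2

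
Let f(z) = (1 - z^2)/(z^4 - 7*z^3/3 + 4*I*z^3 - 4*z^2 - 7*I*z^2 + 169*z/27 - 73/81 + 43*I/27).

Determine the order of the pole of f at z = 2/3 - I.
Factor the denominator:
  z^4 - 7*z^3/3 + 4*I*z^3 - 4*z^2 - 7*I*z^2 + 169*z/27 - 73/81 + 43*I/27 = (z - 2/3 + I)^3*(z - 1/3 + I)

The numerator P(z) = 1 - z^2 has P(2/3 - I) = 14/9 + 4*I/3 ≠ 0, so no factor of (z - 2/3 + I) cancels.
Near z = 2/3 - I we can therefore write f(z) = g(z)/(z - 2/3 + I)^3 with g analytic at 2/3 - I and g(2/3 - I) ≠ 0 (g is the numerator divided by the remaining denominator factors).

Hence z = 2/3 - I is a pole of order 3.

Final answer: 3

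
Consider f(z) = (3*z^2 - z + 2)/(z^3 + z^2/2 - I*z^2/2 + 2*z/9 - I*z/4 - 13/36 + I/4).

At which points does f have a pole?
{-2/3 - I/2, -1/3 + I, 1/2}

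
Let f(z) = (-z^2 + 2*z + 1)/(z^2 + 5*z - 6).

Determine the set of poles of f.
The singularities of f are the zeros of the denominator. Factoring,
  z^2 + 5*z - 6 = (z - 1)*(z + 6)
so the candidates are z = 1, z = -6.

Check the numerator P(z) = -z^2 + 2*z + 1 at each one:
  P(1) = 2 ≠ 0, so z = 1 is a (simple) pole.
  P(-6) = -47 ≠ 0, so z = -6 is a (simple) pole.

Poles of f: {-6, 1}

Final answer: {-6, 1}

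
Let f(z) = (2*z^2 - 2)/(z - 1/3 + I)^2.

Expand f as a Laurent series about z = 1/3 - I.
Put w = z - (1/3 - I), i.e. z = w + 1/3 - I. The denominator is w^2, so it suffices to rewrite the numerator in powers of w.

P(z) = 2*z^2 - 2
P(w + 1/3 - I) = -34/9 - 4*I/3 + (4/3 - 4*I)*w + 2*w^2

Dividing each term by w^2:
  f = (-34/9 - 4*I/3)/w^2 + (4/3 - 4*I)/w + 2

Substituting back w = z - 1/3 + I:
  f(z) = (-34/9 - 4*I/3)/(z - 1/3 + I)^2 + (4/3 - 4*I)/(z - 1/3 + I) + 2

The series is finite because the numerator is a polynomial; the negative powers form the principal part, and the coefficient of 1/(z - 1/3 + I) gives Res(f, 1/3 - I) = 4/3 - 4*I.

Final answer: (-34/9 - 4*I/3)/(z - 1/3 + I)^2 + (4/3 - 4*I)/(z - 1/3 + I) + 2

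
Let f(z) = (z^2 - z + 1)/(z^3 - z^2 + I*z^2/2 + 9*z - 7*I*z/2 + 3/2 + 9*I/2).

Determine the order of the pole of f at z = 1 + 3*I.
Factor the denominator:
  z^3 - z^2 + I*z^2/2 + 9*z - 7*I*z/2 + 3/2 + 9*I/2 = (z - 1 - 3*I)*(z + 3*I)*(z + I/2)

The numerator P(z) = z^2 - z + 1 has P(1 + 3*I) = -8 + 3*I ≠ 0, so no factor of (z - 1 - 3*I) cancels.
Near z = 1 + 3*I we can therefore write f(z) = g(z)/(z - 1 - 3*I) with g analytic at 1 + 3*I and g(1 + 3*I) ≠ 0 (g is the numerator divided by the remaining denominator factors).

Hence z = 1 + 3*I is a pole of order 1.

Final answer: 1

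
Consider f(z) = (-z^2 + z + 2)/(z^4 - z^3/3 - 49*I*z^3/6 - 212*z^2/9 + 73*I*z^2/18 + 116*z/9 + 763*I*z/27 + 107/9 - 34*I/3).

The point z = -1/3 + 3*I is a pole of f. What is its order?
Factor the denominator:
  z^4 - z^3/3 - 49*I*z^3/6 - 212*z^2/9 + 73*I*z^2/18 + 116*z/9 + 763*I*z/27 + 107/9 - 34*I/3 = (z + 1/3 - 3*I)^2*(z - 1 - 2*I/3)*(z - 3*I/2)

The numerator P(z) = -z^2 + z + 2 has P(-1/3 + 3*I) = 95/9 + 5*I ≠ 0, so no factor of (z + 1/3 - 3*I) cancels.
Near z = -1/3 + 3*I we can therefore write f(z) = g(z)/(z + 1/3 - 3*I)^2 with g analytic at -1/3 + 3*I and g(-1/3 + 3*I) ≠ 0 (g is the numerator divided by the remaining denominator factors).

Hence z = -1/3 + 3*I is a pole of order 2.

Final answer: 2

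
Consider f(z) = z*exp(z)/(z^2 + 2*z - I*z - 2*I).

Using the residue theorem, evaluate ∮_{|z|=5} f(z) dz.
By the residue theorem, ∮_C f(z) dz = 2πi · (sum of the residues of f at the poles inside |z| = 5).

The denominator factors as (z + 2)*(z - I), so the singularities of f are simple poles at z = -2, z = I.
  |-2|² = 4 < 25 = 5², so this pole is inside the contour.
  |I|² = 1 < 25 = 5², so this pole is inside the contour.

With P(z) = z*exp(z) and Q(z) = z^2 + 2*z - I*z - 2*I, each pole is simple, so Res(f, z₀) = P(z₀)/Q'(z₀) with Q'(z) = 2*z + 2 - I.
  Res(f, -2) = P(-2)/Q'(-2) = (-2*exp(-2))/(-2 - I) = (4/5 - 2*I/5)*exp(-2)
  Res(f, I) = P(I)/Q'(I) = (I*exp(I))/(2 + I) = (1/5 + 2*I/5)*exp(I)

Sum of residues inside C: (4/5 - 2*I/5)*exp(-2) + (1/5 + 2*I/5)*exp(I)
∮_C f(z) dz = 2πi · ((4/5 - 2*I/5)*exp(-2) + (1/5 + 2*I/5)*exp(I)) = pi*(-4/5 + 2*I/5)*exp(I) + pi*(4/5 + 8*I/5)*exp(-2)

Final answer: pi*(-4/5 + 2*I/5)*exp(I) + pi*(4/5 + 8*I/5)*exp(-2)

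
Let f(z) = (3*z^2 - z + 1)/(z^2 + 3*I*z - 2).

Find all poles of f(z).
The singularities of f are the zeros of the denominator. Factoring,
  z^2 + 3*I*z - 2 = (z + I)*(z + 2*I)
so the candidates are z = -I, z = -2*I.

Check the numerator P(z) = 3*z^2 - z + 1 at each one:
  P(-I) = -2 + I ≠ 0, so z = -I is a (simple) pole.
  P(-2*I) = -11 + 2*I ≠ 0, so z = -2*I is a (simple) pole.

Poles of f: {-2*I, -I}

Final answer: {-2*I, -I}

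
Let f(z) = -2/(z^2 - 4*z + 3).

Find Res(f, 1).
1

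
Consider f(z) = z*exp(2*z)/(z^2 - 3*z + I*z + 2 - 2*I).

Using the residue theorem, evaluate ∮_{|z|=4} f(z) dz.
By the residue theorem, ∮_C f(z) dz = 2πi · (sum of the residues of f at the poles inside |z| = 4).

The denominator factors as (z - 1 + I)*(z - 2), so the singularities of f are simple poles at z = 1 - I, z = 2.
  |1 - I|² = 2 < 16 = 4², so this pole is inside the contour.
  |2|² = 4 < 16 = 4², so this pole is inside the contour.

With P(z) = z*exp(2*z) and Q(z) = z^2 - 3*z + I*z + 2 - 2*I, each pole is simple, so Res(f, z₀) = P(z₀)/Q'(z₀) with Q'(z) = 2*z - 3 + I.
  Res(f, 1 - I) = P(1 - I)/Q'(1 - I) = ((1 - I)*exp(2 - 2*I))/(-1 - I) = I*exp(2 - 2*I)
  Res(f, 2) = P(2)/Q'(2) = (2*exp(4))/(1 + I) = (1 - I)*exp(4)

Sum of residues inside C: (1 - I)*exp(4) + I*exp(2 - 2*I)
∮_C f(z) dz = 2πi · ((1 - I)*exp(4) + I*exp(2 - 2*I)) = -2*pi*exp(2 - 2*I) + pi*(2 + 2*I)*exp(4)

Final answer: -2*pi*exp(2 - 2*I) + pi*(2 + 2*I)*exp(4)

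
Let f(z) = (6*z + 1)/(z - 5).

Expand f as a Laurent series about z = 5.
31/(z - 5) + 6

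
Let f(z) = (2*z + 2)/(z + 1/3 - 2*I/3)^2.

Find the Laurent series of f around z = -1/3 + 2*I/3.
Put w = z - (-1/3 + 2*I/3), i.e. z = w - 1/3 + 2*I/3. The denominator is w^2, so it suffices to rewrite the numerator in powers of w.

P(z) = 2*z + 2
P(w - 1/3 + 2*I/3) = 4/3 + 4*I/3 + 2*w

Dividing each term by w^2:
  f = (4/3 + 4*I/3)/w^2 + 2/w

Substituting back w = z + 1/3 - 2*I/3:
  f(z) = (4/3 + 4*I/3)/(z + 1/3 - 2*I/3)^2 + 2/(z + 1/3 - 2*I/3)

The series is finite because the numerator is a polynomial; the negative powers form the principal part, and the coefficient of 1/(z + 1/3 - 2*I/3) gives Res(f, -1/3 + 2*I/3) = 2.

Final answer: (4/3 + 4*I/3)/(z + 1/3 - 2*I/3)^2 + 2/(z + 1/3 - 2*I/3)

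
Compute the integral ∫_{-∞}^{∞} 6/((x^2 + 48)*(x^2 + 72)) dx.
Let f(z) = 6/((z^2 + 48)*(z^2 + 72)). The denominator has no real zeros and deg Q - deg P = 4 ≥ 2, so the integral of f over the upper semicircle |z| = R tends to 0 as R → ∞. Closing the contour in the upper half-plane,
  ∫_{-∞}^{∞} f(x) dx = 2πi · Σ Res(f, z_k)  over the poles with Im z_k > 0.

Zeros of the denominator: z^2 + 48 = 0 gives z = ±4*sqrt(3)*I; z^2 + 72 = 0 gives z = ±6*sqrt(2)*I.
Upper half-plane: z = 6*sqrt(2)*I, z = 4*sqrt(3)*I (simple).

Each pole is a simple zero of Q(z) = z^4 + 120*z^2 + 3456, so Res(f, z₀) = P(z₀)/Q'(z₀) with P(z) = 6, Q'(z) = 4*z^3 + 240*z:
  Res(f, 6*sqrt(2)*I) = (6)/(-288*sqrt(2)*I) = sqrt(2)*I/96
  Res(f, 4*sqrt(3)*I) = (6)/(192*sqrt(3)*I) = -sqrt(3)*I/96

Sum of residues: I*(-sqrt(3) + sqrt(2))/96
∫_{-∞}^{∞} f(x) dx = 2πi · (I*(-sqrt(3) + sqrt(2))/96) = pi*(-sqrt(2) + sqrt(3))/48

Final answer: pi*(-sqrt(2) + sqrt(3))/48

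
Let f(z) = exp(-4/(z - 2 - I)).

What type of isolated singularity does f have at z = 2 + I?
Let u = z - 2 - I. Then
  e^(-4/u) = Σ_{k≥0} (-4)^k/(k!·u^k) = 1 - 4/u + 8/u^2 - 32/(3*u^3) + ...
which has infinitely many negative powers of u, so exp(-4/(z - 2 - I)) has an essential singularity at z = 2 + I.
So the singularity is essential.

Final answer: essential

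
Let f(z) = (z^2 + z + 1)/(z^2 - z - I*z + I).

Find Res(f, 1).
Write f(z) = P(z)/Q(z) with P(z) = z^2 + z + 1 and Q(z) = z^2 - z - I*z + I.
The denominator factors as Q(z) = (z - 1)*(z - I), so z = 1 is a simple zero of Q and P is analytic there; z = 1 is therefore a simple pole and
  Res(f, z₀) = P(z₀)/Q'(z₀).

Q'(z) = 2*z - 1 - I, so Q'(1) = 1 - I.
P(1) = 3.

Res(f, 1) = (3)/(1 - I) = 3/2 + 3*I/2

Final answer: 3/2 + 3*I/2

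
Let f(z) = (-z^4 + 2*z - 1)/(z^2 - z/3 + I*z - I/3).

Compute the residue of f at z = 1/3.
-14/135 + 14*I/45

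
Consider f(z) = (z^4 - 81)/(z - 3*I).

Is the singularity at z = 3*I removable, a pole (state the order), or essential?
The numerator vanishes at z = 3*I ((3*I)^4 = 81), so it is divisible by z - 3*I:
  z^4 - 81 = (z - 3*I)*(z^3 + 3*I*z^2 - 9*z - 27*I)
Hence for z ≠ 3*I, f(z) = z^3 + 3*I*z^2 - 9*z - 27*I, a polynomial, and lim_{z→3*I} f(z) = -108*I is finite.
So the singularity is removable.

Final answer: removable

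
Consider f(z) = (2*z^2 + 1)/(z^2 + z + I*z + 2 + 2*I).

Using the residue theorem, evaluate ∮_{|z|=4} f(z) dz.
pi*(4 - 4*I)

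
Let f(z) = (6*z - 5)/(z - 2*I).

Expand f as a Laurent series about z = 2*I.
Put w = z - (2*I), i.e. z = w + 2*I. The denominator is w, so it suffices to rewrite the numerator in powers of w.

P(z) = 6*z - 5
P(w + 2*I) = -5 + 12*I + 6*w

Dividing each term by w:
  f = (-5 + 12*I)/w + 6

Substituting back w = z - 2*I:
  f(z) = (-5 + 12*I)/(z - 2*I) + 6

The series is finite because the numerator is a polynomial; the negative powers form the principal part, and the coefficient of 1/(z - 2*I) gives Res(f, 2*I) = -5 + 12*I.

Final answer: (-5 + 12*I)/(z - 2*I) + 6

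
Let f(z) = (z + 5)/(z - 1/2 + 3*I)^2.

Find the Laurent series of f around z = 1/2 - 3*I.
(11/2 - 3*I)/(z - 1/2 + 3*I)^2 + 1/(z - 1/2 + 3*I)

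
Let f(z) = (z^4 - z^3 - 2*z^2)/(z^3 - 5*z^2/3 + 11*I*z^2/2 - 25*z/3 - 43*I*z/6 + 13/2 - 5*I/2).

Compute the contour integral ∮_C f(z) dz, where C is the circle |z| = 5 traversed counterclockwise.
By the residue theorem, ∮_C f(z) dz = 2πi · (sum of the residues of f at the poles inside |z| = 5).

The denominator factors as (z - 1 + I)*(z + 3*I)*(z - 2/3 + 3*I/2), so the singularities of f are simple poles at z = 1 - I, z = -3*I, z = 2/3 - 3*I/2.
  |1 - I|² = 2 < 25 = 5², so this pole is inside the contour.
  |-3*I|² = 9 < 25 = 5², so this pole is inside the contour.
  |2/3 - 3*I/2|² = 97/36 < 25 = 5², so this pole is inside the contour.

With P(z) = z^4 - z^3 - 2*z^2 and Q(z) = z^3 - 5*z^2/3 + 11*I*z^2/2 - 25*z/3 - 43*I*z/6 + 13/2 - 5*I/2, each pole is simple, so Res(f, z₀) = P(z₀)/Q'(z₀) with Q'(z) = 3*z^2 - 10*z/3 + 11*I*z - 25/3 - 43*I/6.
  Res(f, 1 - I) = P(1 - I)/Q'(1 - I) = (-2 + 6*I)/(-2/3 + 7*I/6) = 60/13 - 12*I/13
  Res(f, -3*I) = P(-3*I)/Q'(-3*I) = (99 - 27*I)/(-7/3 + 17*I/6) = -2214/97 - 1566*I/97
  Res(f, 2/3 - 3*I/2) = P(2/3 - 3*I/2)/Q'(2/3 - 3*I/2) = (9169/1296 + 709*I/72)/(19/36 - 5*I/6) = -208649/45396 + 43129*I/3783

Sum of residues inside C: -821/36 - 17*I/3
∮_C f(z) dz = 2πi · (-821/36 - 17*I/3) = pi*(34/3 - 821*I/18)

Final answer: pi*(34/3 - 821*I/18)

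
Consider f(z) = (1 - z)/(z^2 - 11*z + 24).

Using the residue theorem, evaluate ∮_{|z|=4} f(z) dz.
By the residue theorem, ∮_C f(z) dz = 2πi · (sum of the residues of f at the poles inside |z| = 4).

The denominator factors as (z - 3)*(z - 8), so the singularities of f are simple poles at z = 3, z = 8.
  |3|² = 9 < 16 = 4², so this pole is inside the contour.
  |8|² = 64 > 16 = 4², so this pole is outside the contour.

With P(z) = 1 - z and Q(z) = z^2 - 11*z + 24, each pole is simple, so Res(f, z₀) = P(z₀)/Q'(z₀) with Q'(z) = 2*z - 11.
  Res(f, 3) = P(3)/Q'(3) = (-2)/(-5) = 2/5

∮_C f(z) dz = 2πi · (2/5) = 4*I*pi/5

Final answer: 4*I*pi/5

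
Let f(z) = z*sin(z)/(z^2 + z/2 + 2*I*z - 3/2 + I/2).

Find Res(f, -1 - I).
Write f(z) = P(z)/Q(z) with P(z) = z*sin(z) and Q(z) = z^2 + z/2 + 2*I*z - 3/2 + I/2.
The denominator factors as Q(z) = (z + 1 + I)*(z - 1/2 + I), so z = -1 - I is a simple zero of Q and P is analytic there; z = -1 - I is therefore a simple pole and
  Res(f, z₀) = P(z₀)/Q'(z₀).

Q'(z) = 2*z + 1/2 + 2*I, so Q'(-1 - I) = -3/2.
P(-1 - I) = (1 + I)*sin(1 + I).

Res(f, -1 - I) = ((1 + I)*sin(1 + I))/(-3/2) = (-2/3 - 2*I/3)*sin(1 + I)

Final answer: (-2/3 - 2*I/3)*sin(1 + I)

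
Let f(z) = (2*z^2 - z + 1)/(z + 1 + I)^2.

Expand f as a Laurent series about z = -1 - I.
Put w = z - (-1 - I), i.e. z = w - 1 - I. The denominator is w^2, so it suffices to rewrite the numerator in powers of w.

P(z) = 2*z^2 - z + 1
P(w - 1 - I) = 2 + 5*I + (-5 - 4*I)*w + 2*w^2

Dividing each term by w^2:
  f = (2 + 5*I)/w^2 + (-5 - 4*I)/w + 2

Substituting back w = z + 1 + I:
  f(z) = (2 + 5*I)/(z + 1 + I)^2 + (-5 - 4*I)/(z + 1 + I) + 2

The series is finite because the numerator is a polynomial; the negative powers form the principal part, and the coefficient of 1/(z + 1 + I) gives Res(f, -1 - I) = -5 - 4*I.

Final answer: (2 + 5*I)/(z + 1 + I)^2 + (-5 - 4*I)/(z + 1 + I) + 2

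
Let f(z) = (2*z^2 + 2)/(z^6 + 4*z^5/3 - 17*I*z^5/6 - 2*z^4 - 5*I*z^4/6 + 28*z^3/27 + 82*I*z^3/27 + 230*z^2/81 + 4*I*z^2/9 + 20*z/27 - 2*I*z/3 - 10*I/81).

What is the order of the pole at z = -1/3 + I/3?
4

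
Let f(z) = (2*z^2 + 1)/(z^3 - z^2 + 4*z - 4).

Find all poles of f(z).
The singularities of f are the zeros of the denominator. Factoring,
  z^3 - z^2 + 4*z - 4 = (z - 1)*(z + 2*I)*(z - 2*I)
so the candidates are z = 1, z = -2*I, z = 2*I.

Check the numerator P(z) = 2*z^2 + 1 at each one:
  P(1) = 3 ≠ 0, so z = 1 is a (simple) pole.
  P(-2*I) = -7 ≠ 0, so z = -2*I is a (simple) pole.
  P(2*I) = -7 ≠ 0, so z = 2*I is a (simple) pole.

Poles of f: {-2*I, 2*I, 1}

Final answer: {-2*I, 2*I, 1}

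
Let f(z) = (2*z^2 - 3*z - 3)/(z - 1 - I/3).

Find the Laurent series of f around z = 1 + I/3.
Put w = z - (1 + I/3), i.e. z = w + 1 + I/3. The denominator is w, so it suffices to rewrite the numerator in powers of w.

P(z) = 2*z^2 - 3*z - 3
P(w + 1 + I/3) = -38/9 + I/3 + (1 + 4*I/3)*w + 2*w^2

Dividing each term by w:
  f = (-38/9 + I/3)/w + 1 + 4*I/3 + 2*w

Substituting back w = z - 1 - I/3:
  f(z) = (-38/9 + I/3)/(z - 1 - I/3) + 1 + 4*I/3 + 2*(z - 1 - I/3)

The series is finite because the numerator is a polynomial; the negative powers form the principal part, and the coefficient of 1/(z - 1 - I/3) gives Res(f, 1 + I/3) = -38/9 + I/3.

Final answer: (-38/9 + I/3)/(z - 1 - I/3) + 1 + 4*I/3 + 2*(z - 1 - I/3)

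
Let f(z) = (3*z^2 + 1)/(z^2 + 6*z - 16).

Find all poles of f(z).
{-8, 2}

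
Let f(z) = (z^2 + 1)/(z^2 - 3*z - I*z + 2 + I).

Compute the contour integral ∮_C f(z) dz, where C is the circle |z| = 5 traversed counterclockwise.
pi*(-2 + 6*I)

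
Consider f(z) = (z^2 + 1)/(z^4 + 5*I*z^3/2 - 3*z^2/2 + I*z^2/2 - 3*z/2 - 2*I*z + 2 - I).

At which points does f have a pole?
The singularities of f are the zeros of the denominator. Factoring,
  z^4 + 5*I*z^3/2 - 3*z^2/2 + I*z^2/2 - 3*z/2 - 2*I*z + 2 - I = (z + I)*(z + 2*I)*(z + 1 - I/2)*(z - 1)
so the candidates are z = -I, z = -2*I, z = -1 + I/2, z = 1.

Check the numerator P(z) = z^2 + 1 at each one:
  P(-I) = 0, so the factor (z + I) cancels and z = -I is only a removable singularity, not a pole.
  P(-2*I) = -3 ≠ 0, so z = -2*I is a (simple) pole.
  P(-1 + I/2) = 7/4 - I ≠ 0, so z = -1 + I/2 is a (simple) pole.
  P(1) = 2 ≠ 0, so z = 1 is a (simple) pole.

Poles of f: {-1 + I/2, -2*I, 1}

Final answer: {-1 + I/2, -2*I, 1}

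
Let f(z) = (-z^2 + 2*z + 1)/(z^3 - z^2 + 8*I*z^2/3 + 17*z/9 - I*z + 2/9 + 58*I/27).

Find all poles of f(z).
The singularities of f are the zeros of the denominator. Factoring,
  z^3 - z^2 + 8*I*z^2/3 + 17*z/9 - I*z + 2/9 + 58*I/27 = (z + 2*I/3)*(z - 1/3 - I)*(z - 2/3 + 3*I)
so the candidates are z = -2*I/3, z = 1/3 + I, z = 2/3 - 3*I.

Check the numerator P(z) = -z^2 + 2*z + 1 at each one:
  P(-2*I/3) = 13/9 - 4*I/3 ≠ 0, so z = -2*I/3 is a (simple) pole.
  P(1/3 + I) = 23/9 + 4*I/3 ≠ 0, so z = 1/3 + I is a (simple) pole.
  P(2/3 - 3*I) = 98/9 - 2*I ≠ 0, so z = 2/3 - 3*I is a (simple) pole.

Poles of f: {-2*I/3, 1/3 + I, 2/3 - 3*I}

Final answer: {-2*I/3, 1/3 + I, 2/3 - 3*I}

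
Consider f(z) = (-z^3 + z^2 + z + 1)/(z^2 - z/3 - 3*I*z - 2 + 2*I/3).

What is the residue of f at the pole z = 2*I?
Write f(z) = P(z)/Q(z) with P(z) = -z^3 + z^2 + z + 1 and Q(z) = z^2 - z/3 - 3*I*z - 2 + 2*I/3.
The denominator factors as Q(z) = (z - 1/3 - I)*(z - 2*I), so z = 2*I is a simple zero of Q and P is analytic there; z = 2*I is therefore a simple pole and
  Res(f, z₀) = P(z₀)/Q'(z₀).

Q'(z) = 2*z - 1/3 - 3*I, so Q'(2*I) = -1/3 + I.
P(2*I) = -3 + 10*I.

Res(f, 2*I) = (-3 + 10*I)/(-1/3 + I) = 99/10 - 3*I/10

Final answer: 99/10 - 3*I/10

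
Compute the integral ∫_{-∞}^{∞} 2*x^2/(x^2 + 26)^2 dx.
Let f(z) = 2*z^2/(z^2 + 26)^2. The denominator has no real zeros and deg Q - deg P = 2 ≥ 2, so the integral of f over the upper semicircle |z| = R tends to 0 as R → ∞. Closing the contour in the upper half-plane,
  ∫_{-∞}^{∞} f(x) dx = 2πi · Σ Res(f, z_k)  over the poles with Im z_k > 0.

Zeros of the denominator: z^2 + 26 = 0 gives z = ±sqrt(26)*I.
Upper half-plane: z = sqrt(26)*I (a pole of order 2).

Write f(z) = g(z)/(z - sqrt(26)*I)^2 with g(z) = 2*z^2/(z + sqrt(26)*I)^2. For a double pole, Res(f, z₀) = g'(z₀):
  g'(z) = 4*sqrt(26)*I*z/(z + sqrt(26)*I)^3
  Res(f, sqrt(26)*I) = g'(sqrt(26)*I) = -sqrt(26)*I/52

∫_{-∞}^{∞} f(x) dx = 2πi · (-sqrt(26)*I/52) = sqrt(26)*pi/26

Final answer: sqrt(26)*pi/26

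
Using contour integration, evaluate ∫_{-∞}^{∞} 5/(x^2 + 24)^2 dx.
Let f(z) = 5/(z^2 + 24)^2. The denominator has no real zeros and deg Q - deg P = 4 ≥ 2, so the integral of f over the upper semicircle |z| = R tends to 0 as R → ∞. Closing the contour in the upper half-plane,
  ∫_{-∞}^{∞} f(x) dx = 2πi · Σ Res(f, z_k)  over the poles with Im z_k > 0.

Zeros of the denominator: z^2 + 24 = 0 gives z = ±2*sqrt(6)*I.
Upper half-plane: z = 2*sqrt(6)*I (a pole of order 2).

Write f(z) = g(z)/(z - 2*sqrt(6)*I)^2 with g(z) = 5/(z + 2*sqrt(6)*I)^2. For a double pole, Res(f, z₀) = g'(z₀):
  g'(z) = -10/(z + 2*sqrt(6)*I)^3
  Res(f, 2*sqrt(6)*I) = g'(2*sqrt(6)*I) = -5*sqrt(6)*I/1152

∫_{-∞}^{∞} f(x) dx = 2πi · (-5*sqrt(6)*I/1152) = 5*sqrt(6)*pi/576

Final answer: 5*sqrt(6)*pi/576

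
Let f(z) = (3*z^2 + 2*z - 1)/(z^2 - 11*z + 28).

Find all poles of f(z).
The singularities of f are the zeros of the denominator. Factoring,
  z^2 - 11*z + 28 = (z - 7)*(z - 4)
so the candidates are z = 7, z = 4.

Check the numerator P(z) = 3*z^2 + 2*z - 1 at each one:
  P(7) = 160 ≠ 0, so z = 7 is a (simple) pole.
  P(4) = 55 ≠ 0, so z = 4 is a (simple) pole.

Poles of f: {4, 7}

Final answer: {4, 7}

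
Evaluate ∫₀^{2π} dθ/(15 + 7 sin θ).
Call the integral J. The integrand is 2π-periodic and we integrate over a full period, so shifting θ does not change the value (θ → θ + π/2 turns sin θ into cos θ). Hence
  J = ∫₀^{2π} dθ/(15 + 7 cos θ).
Put z = e^{iθ}: then cos θ = (z + 1/z)/2, dθ = dz/(iz), and z runs once counterclockwise around |z| = 1:
  J = ∮_{|z|=1} 1/(15 + 7*(z + 1/z)/2) · dz/(iz) = (2/i) ∮_{|z|=1} dz/(7*z^2 + 30*z + 7).
The roots of 7*z^2 + 30*z + 7 are z = (-15 ± sqrt(15^2 - 7^2))/7, with sqrt(176) = 4*sqrt(11); their product is 1, so only z₊ = -15/7 + 4*sqrt(11)/7 lies inside the unit circle (z₋ = -15/7 - 4*sqrt(11)/7 lies outside).
z₊ is a simple zero of q(z) = 7*z^2 + 30*z + 7, so Res(1/q, z₊) = 1/q'(z₊) with q'(z) = 14*z + 30; and q'(z₊) = 7*(z₊ - z₋) = 8*sqrt(11).
Therefore J = (2/i) · 2πi · 1/(8*sqrt(11)) = 2*pi/(4*sqrt(11)) = sqrt(11)*pi/22

Final answer: sqrt(11)*pi/22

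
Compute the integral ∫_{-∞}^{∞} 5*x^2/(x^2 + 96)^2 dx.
Let f(z) = 5*z^2/(z^2 + 96)^2. The denominator has no real zeros and deg Q - deg P = 2 ≥ 2, so the integral of f over the upper semicircle |z| = R tends to 0 as R → ∞. Closing the contour in the upper half-plane,
  ∫_{-∞}^{∞} f(x) dx = 2πi · Σ Res(f, z_k)  over the poles with Im z_k > 0.

Zeros of the denominator: z^2 + 96 = 0 gives z = ±4*sqrt(6)*I.
Upper half-plane: z = 4*sqrt(6)*I (a pole of order 2).

Write f(z) = g(z)/(z - 4*sqrt(6)*I)^2 with g(z) = 5*z^2/(z + 4*sqrt(6)*I)^2. For a double pole, Res(f, z₀) = g'(z₀):
  g'(z) = 40*sqrt(6)*I*z/(z + 4*sqrt(6)*I)^3
  Res(f, 4*sqrt(6)*I) = g'(4*sqrt(6)*I) = -5*sqrt(6)*I/96

∫_{-∞}^{∞} f(x) dx = 2πi · (-5*sqrt(6)*I/96) = 5*sqrt(6)*pi/48

Final answer: 5*sqrt(6)*pi/48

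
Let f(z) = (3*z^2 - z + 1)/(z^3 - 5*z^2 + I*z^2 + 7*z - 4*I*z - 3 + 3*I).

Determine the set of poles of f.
The singularities of f are the zeros of the denominator. Factoring,
  z^3 - 5*z^2 + I*z^2 + 7*z - 4*I*z - 3 + 3*I = (z - 1)*(z - 1 + I)*(z - 3)
so the candidates are z = 1, z = 1 - I, z = 3.

Check the numerator P(z) = 3*z^2 - z + 1 at each one:
  P(1) = 3 ≠ 0, so z = 1 is a (simple) pole.
  P(1 - I) = -5*I ≠ 0, so z = 1 - I is a (simple) pole.
  P(3) = 25 ≠ 0, so z = 3 is a (simple) pole.

Poles of f: {1 - I, 1, 3}

Final answer: {1 - I, 1, 3}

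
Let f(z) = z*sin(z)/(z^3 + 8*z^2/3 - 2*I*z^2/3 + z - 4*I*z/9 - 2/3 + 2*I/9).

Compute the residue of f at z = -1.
Write f(z) = P(z)/Q(z) with P(z) = z*sin(z) and Q(z) = z^3 + 8*z^2/3 - 2*I*z^2/3 + z - 4*I*z/9 - 2/3 + 2*I/9.
The denominator factors as Q(z) = (z + 2 - 2*I/3)*(z + 1)*(z - 1/3), so z = -1 is a simple zero of Q and P is analytic there; z = -1 is therefore a simple pole and
  Res(f, z₀) = P(z₀)/Q'(z₀).

Q'(z) = 3*z^2 + 16*z/3 - 4*I*z/3 + 1 - 4*I/9, so Q'(-1) = -4/3 + 8*I/9.
P(-1) = sin(1).

Res(f, -1) = (sin(1))/(-4/3 + 8*I/9) = (-27/52 - 9*I/26)*sin(1)

Final answer: (-27/52 - 9*I/26)*sin(1)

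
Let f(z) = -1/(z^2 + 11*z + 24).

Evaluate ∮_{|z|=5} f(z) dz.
By the residue theorem, ∮_C f(z) dz = 2πi · (sum of the residues of f at the poles inside |z| = 5).

The denominator factors as (z + 3)*(z + 8), so the singularities of f are simple poles at z = -3, z = -8.
  |-3|² = 9 < 25 = 5², so this pole is inside the contour.
  |-8|² = 64 > 25 = 5², so this pole is outside the contour.

With P(z) = -1 and Q(z) = z^2 + 11*z + 24, each pole is simple, so Res(f, z₀) = P(z₀)/Q'(z₀) with Q'(z) = 2*z + 11.
  Res(f, -3) = P(-3)/Q'(-3) = (-1)/(5) = -1/5

∮_C f(z) dz = 2πi · (-1/5) = -2*I*pi/5

Final answer: -2*I*pi/5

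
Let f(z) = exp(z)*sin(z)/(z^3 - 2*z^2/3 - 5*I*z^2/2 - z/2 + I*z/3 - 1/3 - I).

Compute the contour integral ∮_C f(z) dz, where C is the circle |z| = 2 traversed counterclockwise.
By the residue theorem, ∮_C f(z) dz = 2πi · (sum of the residues of f at the poles inside |z| = 2).

The denominator factors as (z - 2/3 - 2*I)*(z + I/2)*(z - I), so the singularities of f are simple poles at z = 2/3 + 2*I, z = -I/2, z = I.
  |2/3 + 2*I|² = 40/9 > 4 = 2², so this pole is outside the contour.
  |-I/2|² = 1/4 < 4 = 2², so this pole is inside the contour.
  |I|² = 1 < 4 = 2², so this pole is inside the contour.

With P(z) = exp(z)*sin(z) and Q(z) = z^3 - 2*z^2/3 - 5*I*z^2/2 - z/2 + I*z/3 - 1/3 - I, each pole is simple, so Res(f, z₀) = P(z₀)/Q'(z₀) with Q'(z) = 3*z^2 - 4*z/3 - 5*I*z - 1/2 + I/3.
  Res(f, -I/2) = P(-I/2)/Q'(-I/2) = (-I*exp(-I/2)*sinh(1/2))/(-15/4 + I) = (-16/241 + 60*I/241)*exp(-I/2)*sinh(1/2)
  Res(f, I) = P(I)/Q'(I) = (I*exp(I)*sinh(1))/(3/2 - I) = (-4/13 + 6*I/13)*exp(I)*sinh(1)

Sum of residues inside C: (-4/13 + 6*I/13)*exp(I)*sinh(1) + (-16/241 + 60*I/241)*exp(-I/2)*sinh(1/2)
∮_C f(z) dz = 2πi · ((-4/13 + 6*I/13)*exp(I)*sinh(1) + (-16/241 + 60*I/241)*exp(-I/2)*sinh(1/2)) = pi*(-12/13 - 8*I/13)*exp(I)*sinh(1) + pi*(-120/241 - 32*I/241)*exp(-I/2)*sinh(1/2)

Final answer: pi*(-12/13 - 8*I/13)*exp(I)*sinh(1) + pi*(-120/241 - 32*I/241)*exp(-I/2)*sinh(1/2)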